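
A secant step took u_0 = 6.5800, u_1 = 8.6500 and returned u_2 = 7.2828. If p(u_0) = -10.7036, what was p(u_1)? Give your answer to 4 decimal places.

The secant line through (6.5800, -10.7036) and (8.6500, p(u_1)) crosses zero at u_2 = 7.2828.
So (6.5800, -10.7036), (8.6500, p(u_1)), (7.2828, 0) are collinear:
p(u_1) = -10.7036 · (8.6500 − 7.2828) / (6.5800 − 7.2828) = -10.7036 · (1.367200)/(-0.702800) = 20.822370

20.8224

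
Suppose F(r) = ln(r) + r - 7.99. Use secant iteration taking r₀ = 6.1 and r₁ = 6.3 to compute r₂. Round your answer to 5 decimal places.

F(6.1) = -0.0817112, F(6.3) = 0.1505496
r₂ = 6.3000000 − 0.1505496·(6.3000000 − 6.1000000) / (0.1505496 − (-0.0817112)) = 6.3000000 − (0.0301099)/(0.2322609) = 6.1703616

6.17036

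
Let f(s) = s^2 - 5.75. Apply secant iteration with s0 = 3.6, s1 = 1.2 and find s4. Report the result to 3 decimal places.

2.391

f(3.6) = 7.21000, f(1.2) = -4.31000
s2 = 1.20000 − (-4.31000)·(1.20000 − 3.60000) / (-4.31000 − 7.21000) = 1.20000 − (10.34400)/(-11.52000) = 2.09792
f(2.09792) = -1.34875
s3 = 2.09792 − (-1.34875)·(2.09792 − 1.20000) / (-1.34875 − (-4.31000)) = 2.09792 − (-1.21106)/(2.96125) = 2.50689
f(2.50689) = 0.53448
s4 = 2.50689 − 0.53448·(2.50689 − 2.09792) / (0.53448 − (-1.34875)) = 2.50689 − (0.21858)/(1.88322) = 2.39082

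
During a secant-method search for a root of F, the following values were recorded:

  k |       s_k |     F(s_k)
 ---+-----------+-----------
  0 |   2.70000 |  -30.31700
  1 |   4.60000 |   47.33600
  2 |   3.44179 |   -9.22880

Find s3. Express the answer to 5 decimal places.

s3 = 3.44179 − (-9.22880)·(3.44179 − 4.60000) / (-9.22880 − 47.33600)
   = 3.44179 − (10.6888884)/(-56.5648000) = 3.6307571

3.63076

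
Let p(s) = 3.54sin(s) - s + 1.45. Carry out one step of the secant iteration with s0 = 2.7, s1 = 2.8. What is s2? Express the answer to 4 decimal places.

p(2.7) = 0.262925, p(2.8) = -0.164142
s2 = 2.800000 − (-0.164142)·(2.800000 − 2.700000) / (-0.164142 − 0.262925) = 2.800000 − (-0.016414)/(-0.427067) = 2.761565

2.7616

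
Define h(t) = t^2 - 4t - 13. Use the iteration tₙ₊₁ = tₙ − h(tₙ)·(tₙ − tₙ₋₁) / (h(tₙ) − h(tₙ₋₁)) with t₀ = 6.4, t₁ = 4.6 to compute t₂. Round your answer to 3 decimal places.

h(6.4) = 2.36000, h(4.6) = -10.24000
t₂ = 4.60000 − (-10.24000)·(4.60000 − 6.40000) / (-10.24000 − 2.36000) = 4.60000 − (18.43200)/(-12.60000) = 6.06286

6.063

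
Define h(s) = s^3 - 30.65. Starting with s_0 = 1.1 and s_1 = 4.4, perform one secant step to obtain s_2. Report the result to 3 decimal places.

h(1.1) = -29.31900, h(4.4) = 54.53400
s_2 = 4.40000 − 54.53400·(4.40000 − 1.10000) / (54.53400 − (-29.31900)) = 4.40000 − (179.96220)/(83.85300) = 2.25384

2.254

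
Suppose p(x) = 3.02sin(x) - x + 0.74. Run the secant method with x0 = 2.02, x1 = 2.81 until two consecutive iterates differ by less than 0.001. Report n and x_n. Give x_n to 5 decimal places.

n = 5, x_n = 2.51381

p(2.02) = 1.4403954, p(2.81) = -1.0868410
x2 = 2.8100000 − (-1.0868410)·(0.7900000)/(-2.5272364) = 2.4702596;  |Δ| = 0.3397404
p(2.4702596) = 0.1482720
x3 = 2.4702596 − 0.1482720·(-0.3397404)/(1.2351131) = 2.5110445;  |Δ| = 0.0407849
p(2.5110445) = 0.0095100
x4 = 2.5110445 − 0.0095100·(0.0407849)/(-0.1387620) = 2.5138397;  |Δ| = 0.0027952
p(2.5138397) = -0.0001103
x5 = 2.5138397 − (-0.0001103)·(0.0027952)/(-0.0096203) = 2.5138076;  |Δ| = 0.0000321
|x5 − x4| = 0.0000321 < 0.001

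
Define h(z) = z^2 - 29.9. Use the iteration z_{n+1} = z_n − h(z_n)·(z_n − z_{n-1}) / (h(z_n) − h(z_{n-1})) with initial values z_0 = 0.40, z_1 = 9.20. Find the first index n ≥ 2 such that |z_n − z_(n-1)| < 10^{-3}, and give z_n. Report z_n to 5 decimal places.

n = 7, z_n = 5.46809

h(0.40) = -29.7400000, h(9.20) = 54.7400000
z_2 = 9.2000000 − 54.7400000·(8.8000000)/(84.4800000) = 3.4979167;  |Δ| = 5.7020833
h(3.4979167) = -17.6645790
z_3 = 3.4979167 − (-17.6645790)·(-5.7020833)/(-72.4045790) = 4.8890566;  |Δ| = 1.3911399
h(4.8890566) = -5.9971255
z_4 = 4.8890566 − (-5.9971255)·(1.3911399)/(11.6674535) = 5.6041090;  |Δ| = 0.7150524
h(5.6041090) = 1.5060379
z_5 = 5.6041090 − 1.5060379·(0.7150524)/(7.5031635) = 5.4605834;  |Δ| = 0.1435256
h(5.4605834) = -0.0820287
z_6 = 5.4605834 − (-0.0820287)·(-0.1435256)/(-1.5880667) = 5.4679970;  |Δ| = 0.0074136
h(5.4679970) = -0.0010091
z_7 = 5.4679970 − (-0.0010091)·(0.0074136)/(0.0810197) = 5.4680893;  |Δ| = 0.0000923
|z_7 − z_6| = 0.0000923 < 10^{-3}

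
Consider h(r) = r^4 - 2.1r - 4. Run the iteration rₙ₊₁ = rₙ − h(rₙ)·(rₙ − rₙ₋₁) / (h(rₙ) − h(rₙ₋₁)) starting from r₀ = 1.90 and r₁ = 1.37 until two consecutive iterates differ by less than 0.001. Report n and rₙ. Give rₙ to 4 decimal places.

n = 6, rₙ = 1.6533

h(1.90) = 5.042100, h(1.37) = -3.354246
r₂ = 1.370000 − (-3.354246)·(-0.530000)/(-8.396346) = 1.581729;  |Δ| = 0.211729
h(1.581729) = -1.062293
r₃ = 1.581729 − (-1.062293)·(0.211729)/(2.291953) = 1.679863;  |Δ| = 0.098134
h(1.679863) = 0.435631
r₄ = 1.679863 − 0.435631·(0.098134)/(1.497925) = 1.651323;  |Δ| = 0.028540
h(1.651323) = -0.031965
r₅ = 1.651323 − (-0.031965)·(-0.028540)/(-0.467597) = 1.653274;  |Δ| = 0.001951
h(1.653274) = -0.000859
r₆ = 1.653274 − (-0.000859)·(0.001951)/(0.031106) = 1.653328;  |Δ| = 0.000054
|r₆ − r₅| = 0.000054 < 0.001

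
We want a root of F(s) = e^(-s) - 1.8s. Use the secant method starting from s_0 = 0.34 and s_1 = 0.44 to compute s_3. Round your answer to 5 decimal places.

F(0.34) = 0.0997703, F(0.44) = -0.1479636
s_2 = 0.4400000 − (-0.1479636)·(0.4400000 − 0.3400000) / (-0.1479636 − 0.0997703) = 0.4400000 − (-0.0147964)/(-0.2477339) = 0.3802732
F(0.3802732) = -0.0008171
s_3 = 0.3802732 − (-0.0008171)·(0.3802732 − 0.4400000) / (-0.0008171 − (-0.1479636)) = 0.3802732 − (0.0000488)/(0.1471465) = 0.3799415

0.37994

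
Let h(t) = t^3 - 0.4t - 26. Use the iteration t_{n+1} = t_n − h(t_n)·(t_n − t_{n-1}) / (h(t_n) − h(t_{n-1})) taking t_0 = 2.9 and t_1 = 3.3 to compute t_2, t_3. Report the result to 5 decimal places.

h(2.9) = -2.7710000, h(3.3) = 8.6170000
t_2 = 3.3000000 − 8.6170000·(3.3000000 − 2.9000000) / (8.6170000 − (-2.7710000)) = 3.3000000 − (3.4468000)/(11.3880000) = 2.9973305
h(2.9973305) = -0.2709440
t_3 = 2.9973305 − (-0.2709440)·(2.9973305 − 3.3000000) / (-0.2709440 − 8.6170000) = 2.9973305 − (0.0820065)/(-8.8879440) = 3.0065572

2.99733, 3.00656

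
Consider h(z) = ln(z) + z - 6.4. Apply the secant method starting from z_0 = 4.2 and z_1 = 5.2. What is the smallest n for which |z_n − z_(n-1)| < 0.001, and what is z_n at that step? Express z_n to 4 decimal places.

h(4.2) = -0.764915, h(5.2) = 0.448659
z_2 = 5.200000 − 0.448659·(1.000000)/(1.213574) = 4.830300;  |Δ| = 0.369700
h(4.830300) = 0.005208
z_3 = 4.830300 − 0.005208·(-0.369700)/(-0.443450) = 4.825958;  |Δ| = 0.004342
h(4.825958) = -0.000033
z_4 = 4.825958 − (-0.000033)·(-0.004342)/(-0.005241) = 4.825985;  |Δ| = 0.000027
|z_4 − z_3| = 0.000027 < 0.001

n = 4, z_n = 4.8260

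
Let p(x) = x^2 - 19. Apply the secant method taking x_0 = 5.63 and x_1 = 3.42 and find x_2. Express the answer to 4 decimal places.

4.2270

p(5.63) = 12.696900, p(3.42) = -7.303600
x_2 = 3.420000 − (-7.303600)·(3.420000 − 5.630000) / (-7.303600 − 12.696900) = 3.420000 − (16.140956)/(-20.000500) = 4.227028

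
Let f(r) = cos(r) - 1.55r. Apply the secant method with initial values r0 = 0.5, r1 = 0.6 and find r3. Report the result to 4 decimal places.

f(0.5) = 0.102583, f(0.6) = -0.104664
r2 = 0.600000 − (-0.104664)·(0.600000 − 0.500000) / (-0.104664 − 0.102583) = 0.600000 − (-0.010466)/(-0.207247) = 0.549498
f(0.549498) = 0.001065
r3 = 0.549498 − 0.001065·(0.549498 − 0.600000) / (0.001065 − (-0.104664)) = 0.549498 − (-0.000054)/(0.105730) = 0.550007

0.5500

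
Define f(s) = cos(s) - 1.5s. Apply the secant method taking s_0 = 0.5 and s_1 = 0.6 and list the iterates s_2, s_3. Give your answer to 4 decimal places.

f(0.5) = 0.127583, f(0.6) = -0.074664
s_2 = 0.600000 − (-0.074664)·(0.600000 − 0.500000) / (-0.074664 − 0.127583) = 0.600000 − (-0.007466)/(-0.202247) = 0.563083
f(0.563083) = 0.000990
s_3 = 0.563083 − 0.000990·(0.563083 − 0.600000) / (0.000990 − (-0.074664)) = 0.563083 − (-0.000037)/(0.075654) = 0.563566

0.5631, 0.5636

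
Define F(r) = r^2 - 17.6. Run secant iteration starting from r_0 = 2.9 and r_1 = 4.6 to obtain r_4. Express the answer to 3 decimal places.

F(2.9) = -9.19000, F(4.6) = 3.56000
r_2 = 4.60000 − 3.56000·(4.60000 − 2.90000) / (3.56000 − (-9.19000)) = 4.60000 − (6.05200)/(12.75000) = 4.12533
F(4.12533) = -0.58162
r_3 = 4.12533 − (-0.58162)·(4.12533 − 4.60000) / (-0.58162 − 3.56000) = 4.12533 − (0.27608)/(-4.14162) = 4.19199
F(4.19199) = -0.02720
r_4 = 4.19199 − (-0.02720)·(4.19199 − 4.12533) / (-0.02720 − (-0.58162)) = 4.19199 − (-0.00181)/(0.55443) = 4.19526

4.195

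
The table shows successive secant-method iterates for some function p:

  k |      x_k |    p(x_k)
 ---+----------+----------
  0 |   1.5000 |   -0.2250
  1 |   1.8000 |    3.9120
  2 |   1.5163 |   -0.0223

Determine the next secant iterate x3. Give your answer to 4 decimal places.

x3 = 1.5163 − (-0.0223)·(1.5163 − 1.8000) / (-0.0223 − 3.9120)
   = 1.5163 − (0.006327)/(-3.934300) = 1.517908

1.5179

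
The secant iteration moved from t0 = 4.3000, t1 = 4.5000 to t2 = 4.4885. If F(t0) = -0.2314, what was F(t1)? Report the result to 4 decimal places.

0.0141

The secant line through (4.3000, -0.2314) and (4.5000, F(t1)) crosses zero at t2 = 4.4885.
So (4.3000, -0.2314), (4.5000, F(t1)), (4.4885, 0) are collinear:
F(t1) = -0.2314 · (4.5000 − 4.4885) / (4.3000 − 4.4885) = -0.2314 · (0.011500)/(-0.188500) = 0.014117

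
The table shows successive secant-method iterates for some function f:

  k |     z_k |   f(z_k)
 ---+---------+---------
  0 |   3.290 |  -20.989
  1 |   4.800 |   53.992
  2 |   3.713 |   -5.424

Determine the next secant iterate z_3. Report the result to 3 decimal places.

z_3 = 3.713 − (-5.424)·(3.713 − 4.800) / (-5.424 − 53.992)
   = 3.713 − (5.89589)/(-59.41600) = 3.81223

3.812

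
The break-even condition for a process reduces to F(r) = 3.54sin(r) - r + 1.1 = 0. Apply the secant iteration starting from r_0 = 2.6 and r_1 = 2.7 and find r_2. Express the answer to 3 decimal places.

F(2.6) = 0.32487, F(2.7) = -0.08708
r_2 = 2.70000 − (-0.08708)·(2.70000 − 2.60000) / (-0.08708 − 0.32487) = 2.70000 − (-0.00871)/(-0.41195) = 2.67886

2.679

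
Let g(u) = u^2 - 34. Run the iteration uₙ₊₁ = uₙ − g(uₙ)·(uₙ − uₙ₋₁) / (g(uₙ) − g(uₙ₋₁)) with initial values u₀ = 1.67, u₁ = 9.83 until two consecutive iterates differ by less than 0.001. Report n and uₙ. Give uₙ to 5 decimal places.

n = 7, uₙ = 5.83095

g(1.67) = -31.2111000, g(9.83) = 62.6289000
u₂ = 9.8300000 − 62.6289000·(8.1600000)/(93.8400000) = 4.3840087;  |Δ| = 5.4459913
g(4.3840087) = -14.7804678
u₃ = 4.3840087 − (-14.7804678)·(-5.4459913)/(-77.4093678) = 5.4238609;  |Δ| = 1.0398522
g(5.4238609) = -4.5817333
u₄ = 5.4238609 − (-4.5817333)·(1.0398522)/(10.1987344) = 5.8910095;  |Δ| = 0.4671487
g(5.8910095) = 0.7039935
u₅ = 5.8910095 − 0.7039935·(0.4671487)/(5.2857268) = 5.8287911;  |Δ| = 0.0622184
g(5.8287911) = -0.0251941
u₆ = 5.8287911 − (-0.0251941)·(-0.0622184)/(-0.7291876) = 5.8309408;  |Δ| = 0.0021497
g(5.8309408) = -0.0001291
u₇ = 5.8309408 − (-0.0001291)·(0.0021497)/(0.0250650) = 5.8309519;  |Δ| = 0.0000111
|u₇ − u₆| = 0.0000111 < 0.001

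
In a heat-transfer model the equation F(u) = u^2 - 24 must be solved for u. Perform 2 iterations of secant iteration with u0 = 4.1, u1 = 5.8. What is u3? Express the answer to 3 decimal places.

F(4.1) = -7.19000, F(5.8) = 9.64000
u2 = 5.80000 − 9.64000·(5.80000 − 4.10000) / (9.64000 − (-7.19000)) = 5.80000 − (16.38800)/(16.83000) = 4.82626
F(4.82626) = -0.70719
u3 = 4.82626 − (-0.70719)·(4.82626 − 5.80000) / (-0.70719 − 9.64000) = 4.82626 − (0.68862)/(-10.34719) = 4.89281

4.893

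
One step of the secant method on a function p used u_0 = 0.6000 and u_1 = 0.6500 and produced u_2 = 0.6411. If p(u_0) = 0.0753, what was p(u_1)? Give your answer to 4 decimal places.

The secant line through (0.6000, 0.0753) and (0.6500, p(u_1)) crosses zero at u_2 = 0.6411.
So (0.6000, 0.0753), (0.6500, p(u_1)), (0.6411, 0) are collinear:
p(u_1) = 0.0753 · (0.6500 − 0.6411) / (0.6000 − 0.6411) = 0.0753 · (0.008900)/(-0.041100) = -0.016306

-0.0163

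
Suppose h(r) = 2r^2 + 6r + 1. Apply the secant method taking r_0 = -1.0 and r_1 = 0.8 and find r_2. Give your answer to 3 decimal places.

h(-1.0) = -3.00000, h(0.8) = 7.08000
r_2 = 0.80000 − 7.08000·(0.80000 − (-1.00000)) / (7.08000 − (-3.00000)) = 0.80000 − (12.74400)/(10.08000) = -0.46429

-0.464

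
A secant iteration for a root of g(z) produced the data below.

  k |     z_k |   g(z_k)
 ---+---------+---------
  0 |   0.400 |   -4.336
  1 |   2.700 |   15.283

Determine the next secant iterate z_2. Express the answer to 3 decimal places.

0.908

z_2 = 2.700 − 15.283·(2.700 − 0.400) / (15.283 − (-4.336))
   = 2.700 − (35.15090)/(19.61900) = 0.90832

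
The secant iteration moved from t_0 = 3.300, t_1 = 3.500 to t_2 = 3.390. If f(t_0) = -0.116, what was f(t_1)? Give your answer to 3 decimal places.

The secant line through (3.300, -0.116) and (3.500, f(t_1)) crosses zero at t_2 = 3.390.
So (3.300, -0.116), (3.500, f(t_1)), (3.390, 0) are collinear:
f(t_1) = -0.116 · (3.500 − 3.390) / (3.300 − 3.390) = -0.116 · (0.11000)/(-0.09000) = 0.14178

0.142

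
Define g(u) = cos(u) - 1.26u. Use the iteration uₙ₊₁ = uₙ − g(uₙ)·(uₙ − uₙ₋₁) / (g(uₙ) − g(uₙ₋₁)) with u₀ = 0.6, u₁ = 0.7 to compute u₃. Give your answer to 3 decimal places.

0.638

g(0.6) = 0.06934, g(0.7) = -0.11716
u₂ = 0.70000 − (-0.11716)·(0.70000 − 0.60000) / (-0.11716 − 0.06934) = 0.70000 − (-0.01172)/(-0.18649) = 0.63718
g(0.63718) = 0.00093
u₃ = 0.63718 − 0.00093·(0.63718 − 0.70000) / (0.00093 − (-0.11716)) = 0.63718 − (-0.00006)/(0.11809) = 0.63767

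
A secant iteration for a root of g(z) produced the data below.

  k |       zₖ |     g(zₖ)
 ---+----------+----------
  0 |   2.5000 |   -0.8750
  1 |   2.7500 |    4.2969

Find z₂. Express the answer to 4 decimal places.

2.5423

z₂ = 2.7500 − 4.2969·(2.7500 − 2.5000) / (4.2969 − (-0.8750))
   = 2.7500 − (1.074225)/(5.171900) = 2.542296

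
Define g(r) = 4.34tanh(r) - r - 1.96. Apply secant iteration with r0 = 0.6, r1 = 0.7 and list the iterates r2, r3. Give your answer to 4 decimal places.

g(0.6) = -0.229205, g(0.7) = -0.037044
r2 = 0.700000 − (-0.037044)·(0.700000 − 0.600000) / (-0.037044 − (-0.229205)) = 0.700000 − (-0.003704)/(0.192161) = 0.719278
g(0.719278) = -0.003834
r3 = 0.719278 − (-0.003834)·(0.719278 − 0.700000) / (-0.003834 − (-0.037044)) = 0.719278 − (-0.000074)/(0.033210) = 0.721503

0.7193, 0.7215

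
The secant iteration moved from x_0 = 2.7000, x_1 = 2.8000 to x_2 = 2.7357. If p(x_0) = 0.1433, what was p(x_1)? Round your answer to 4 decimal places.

The secant line through (2.7000, 0.1433) and (2.8000, p(x_1)) crosses zero at x_2 = 2.7357.
So (2.7000, 0.1433), (2.8000, p(x_1)), (2.7357, 0) are collinear:
p(x_1) = 0.1433 · (2.8000 − 2.7357) / (2.7000 − 2.7357) = 0.1433 · (0.064300)/(-0.035700) = -0.258101

-0.2581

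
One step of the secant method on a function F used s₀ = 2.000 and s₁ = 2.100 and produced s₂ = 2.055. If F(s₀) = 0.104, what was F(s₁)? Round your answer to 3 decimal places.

The secant line through (2.000, 0.104) and (2.100, F(s₁)) crosses zero at s₂ = 2.055.
So (2.000, 0.104), (2.100, F(s₁)), (2.055, 0) are collinear:
F(s₁) = 0.104 · (2.100 − 2.055) / (2.000 − 2.055) = 0.104 · (0.04500)/(-0.05500) = -0.08509

-0.085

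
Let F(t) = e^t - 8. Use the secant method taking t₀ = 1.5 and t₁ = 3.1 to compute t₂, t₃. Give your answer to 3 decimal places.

F(1.5) = -3.51831, F(3.1) = 14.19795
t₂ = 3.10000 − 14.19795·(3.10000 − 1.50000) / (14.19795 − (-3.51831)) = 3.10000 − (22.71672)/(17.71626) = 1.81775
F(1.81775) = -1.84203
t₃ = 1.81775 − (-1.84203)·(1.81775 − 3.10000) / (-1.84203 − 14.19795) = 1.81775 − (2.36195)/(-16.03998) = 1.96500

1.818, 1.965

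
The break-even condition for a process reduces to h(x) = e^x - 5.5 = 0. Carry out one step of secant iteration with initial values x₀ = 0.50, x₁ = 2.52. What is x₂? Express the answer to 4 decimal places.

1.2217

h(0.50) = -3.851279, h(2.52) = 6.928597
x₂ = 2.520000 − 6.928597·(2.520000 − 0.500000) / (6.928597 − (-3.851279)) = 2.520000 − (13.995765)/(10.779875) = 1.221677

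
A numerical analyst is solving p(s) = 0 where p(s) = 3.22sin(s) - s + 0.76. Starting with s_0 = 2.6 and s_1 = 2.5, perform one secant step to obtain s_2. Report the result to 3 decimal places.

p(2.6) = -0.18009, p(2.5) = 0.18708
s_2 = 2.50000 − 0.18708·(2.50000 − 2.60000) / (0.18708 − (-0.18009)) = 2.50000 − (-0.01871)/(0.36717) = 2.55095

2.551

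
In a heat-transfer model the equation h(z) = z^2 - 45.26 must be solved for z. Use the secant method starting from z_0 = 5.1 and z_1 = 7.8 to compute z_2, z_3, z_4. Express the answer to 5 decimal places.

h(5.1) = -19.2500000, h(7.8) = 15.5800000
z_2 = 7.8000000 − 15.5800000·(7.8000000 − 5.1000000) / (15.5800000 − (-19.2500000)) = 7.8000000 − (42.0660000)/(34.8300000) = 6.5922481
h(6.5922481) = -1.8022655
z_3 = 6.5922481 − (-1.8022655)·(6.5922481 − 7.8000000) / (-1.8022655 − 15.5800000) = 6.5922481 − (2.1766896)/(-17.3822655) = 6.7174728
h(6.7174728) = -0.1355592
z_4 = 6.7174728 − (-0.1355592)·(6.7174728 − 6.5922481) / (-0.1355592 − (-1.8022655)) = 6.7174728 − (-0.0169754)/(1.6667063) = 6.7276578

6.59225, 6.71747, 6.72766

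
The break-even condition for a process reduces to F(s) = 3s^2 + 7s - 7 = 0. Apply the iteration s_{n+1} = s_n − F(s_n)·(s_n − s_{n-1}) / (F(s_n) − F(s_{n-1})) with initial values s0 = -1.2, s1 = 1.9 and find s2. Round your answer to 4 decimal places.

F(-1.2) = -11.080000, F(1.9) = 17.130000
s2 = 1.900000 − 17.130000·(1.900000 − (-1.200000)) / (17.130000 − (-11.080000)) = 1.900000 − (53.103000)/(28.210000) = 0.017582

0.0176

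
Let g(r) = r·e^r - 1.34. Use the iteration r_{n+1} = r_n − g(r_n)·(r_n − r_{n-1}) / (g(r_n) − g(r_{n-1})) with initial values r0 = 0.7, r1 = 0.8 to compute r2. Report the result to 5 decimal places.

g(0.7) = 0.0696269, g(0.8) = 0.4404327
r2 = 0.8000000 − 0.4404327·(0.8000000 − 0.7000000) / (0.4404327 − 0.0696269) = 0.8000000 − (0.0440433)/(0.3708058) = 0.6812228

0.68122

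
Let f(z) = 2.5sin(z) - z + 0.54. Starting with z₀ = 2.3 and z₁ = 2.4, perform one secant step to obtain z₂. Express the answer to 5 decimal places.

2.33783

f(2.3) = 0.1042630, f(2.4) = -0.1713420
z₂ = 2.4000000 − (-0.1713420)·(2.4000000 − 2.3000000) / (-0.1713420 − 0.1042630) = 2.4000000 − (-0.0171342)/(-0.2756051) = 2.3378306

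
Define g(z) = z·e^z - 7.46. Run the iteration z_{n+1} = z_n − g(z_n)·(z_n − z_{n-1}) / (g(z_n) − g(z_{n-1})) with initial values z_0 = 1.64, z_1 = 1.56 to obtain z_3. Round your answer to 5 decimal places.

1.56297

g(1.64) = 0.9944780, g(1.56) = -0.0362389
z_2 = 1.5600000 − (-0.0362389)·(1.5600000 − 1.6400000) / (-0.0362389 − 0.9944780) = 1.5600000 − (0.0028991)/(-1.0307169) = 1.5628127
g(1.5628127) = -0.0019057
z_3 = 1.5628127 − (-0.0019057)·(1.5628127 − 1.5600000) / (-0.0019057 − (-0.0362389)) = 1.5628127 − (-0.0000054)/(0.0343332) = 1.5629688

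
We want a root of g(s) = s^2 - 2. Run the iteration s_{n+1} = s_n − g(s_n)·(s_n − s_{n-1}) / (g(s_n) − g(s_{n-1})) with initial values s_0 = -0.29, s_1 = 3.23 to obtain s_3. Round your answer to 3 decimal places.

g(-0.29) = -1.91590, g(3.23) = 8.43290
s_2 = 3.23000 − 8.43290·(3.23000 − (-0.29000)) / (8.43290 − (-1.91590)) = 3.23000 − (29.68381)/(10.34880) = 0.36167
g(0.36167) = -1.86920
s_3 = 0.36167 − (-1.86920)·(0.36167 − 3.23000) / (-1.86920 − 8.43290) = 0.36167 − (5.36148)/(-10.30210) = 0.88209

0.882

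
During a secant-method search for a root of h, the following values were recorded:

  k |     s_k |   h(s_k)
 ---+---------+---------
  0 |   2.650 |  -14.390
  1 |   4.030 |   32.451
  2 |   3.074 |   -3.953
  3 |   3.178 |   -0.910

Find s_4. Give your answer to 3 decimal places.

s_4 = 3.178 − (-0.910)·(3.178 − 3.074) / (-0.910 − (-3.953))
   = 3.178 − (-0.09464)/(3.04300) = 3.20910

3.209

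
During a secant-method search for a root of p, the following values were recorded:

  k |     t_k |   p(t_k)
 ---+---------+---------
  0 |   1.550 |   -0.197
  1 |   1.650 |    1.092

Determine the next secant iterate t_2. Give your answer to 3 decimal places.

t_2 = 1.650 − 1.092·(1.650 − 1.550) / (1.092 − (-0.197))
   = 1.650 − (0.10920)/(1.28900) = 1.56528

1.565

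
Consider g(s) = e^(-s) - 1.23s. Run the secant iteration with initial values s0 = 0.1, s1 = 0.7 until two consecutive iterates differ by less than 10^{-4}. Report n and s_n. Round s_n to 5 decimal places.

g(0.1) = 0.7818374, g(0.7) = -0.3644147
s2 = 0.7000000 − (-0.3644147)·(0.6000000)/(-1.1462521) = 0.5092489;  |Δ| = 0.1907511
g(0.5092489) = -0.0254294
s3 = 0.5092489 − (-0.0254294)·(-0.1907511)/(0.3389853) = 0.4949395;  |Δ| = 0.0143094
g(0.4949395) = 0.0008322
s4 = 0.4949395 − 0.0008322·(-0.0143094)/(0.0262616) = 0.4953930;  |Δ| = 0.0004535
g(0.4953930) = -0.0000019
s5 = 0.4953930 − (-0.0000019)·(0.0004535)/(-0.0008341) = 0.4953919;  |Δ| = 0.0000010
|s5 − s4| = 0.0000010 < 10^{-4}

n = 5, s_n = 0.49539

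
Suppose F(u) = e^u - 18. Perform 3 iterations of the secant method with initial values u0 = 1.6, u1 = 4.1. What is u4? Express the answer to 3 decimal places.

3.044

F(1.6) = -13.04697, F(4.1) = 42.34029
u2 = 4.10000 − 42.34029·(4.10000 − 1.60000) / (42.34029 − (-13.04697)) = 4.10000 − (105.85072)/(55.38726) = 2.18890
F(2.18890) = -9.07463
u3 = 2.18890 − (-9.07463)·(2.18890 − 4.10000) / (-9.07463 − 42.34029) = 2.18890 − (17.34255)/(-51.41492) = 2.52620
F(2.52620) = -5.49406
u4 = 2.52620 − (-5.49406)·(2.52620 − 2.18890) / (-5.49406 − (-9.07463)) = 2.52620 − (-1.85318)/(3.58057) = 3.04377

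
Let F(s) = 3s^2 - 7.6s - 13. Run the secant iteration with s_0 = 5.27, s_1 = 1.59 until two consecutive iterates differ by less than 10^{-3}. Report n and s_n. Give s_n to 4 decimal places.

n = 7, s_n = 3.7034

F(5.27) = 30.266700, F(1.59) = -17.499700
s_2 = 1.590000 − (-17.499700)·(-3.680000)/(-47.766400) = 2.938205;  |Δ| = 1.348205
F(2.938205) = -9.431213
s_3 = 2.938205 − (-9.431213)·(1.348205)/(8.068487) = 4.514115;  |Δ| = 1.575910
F(4.514115) = 13.824423
s_4 = 4.514115 − 13.824423·(1.575910)/(23.255635) = 3.577308;  |Δ| = 0.936807
F(3.577308) = -1.796148
s_5 = 3.577308 − (-1.796148)·(-0.936807)/(-15.620570) = 3.685027;  |Δ| = 0.107720
F(3.685027) = -0.267927
s_6 = 3.685027 − (-0.267927)·(0.107720)/(1.528221) = 3.703913;  |Δ| = 0.018885
F(3.703913) = 0.007173
s_7 = 3.703913 − 0.007173·(0.018885)/(0.275100) = 3.703420;  |Δ| = 0.000492
|s_7 − s_6| = 0.000492 < 10^{-3}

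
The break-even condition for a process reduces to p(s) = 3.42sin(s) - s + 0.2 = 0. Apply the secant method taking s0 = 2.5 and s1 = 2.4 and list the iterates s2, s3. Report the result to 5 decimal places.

p(2.5) = -0.2532253, p(2.4) = 0.1100841
s2 = 2.4000000 − 0.1100841·(2.4000000 − 2.5000000) / (0.1100841 − (-0.2532253)) = 2.4000000 − (-0.0110084)/(0.3633093) = 2.4303004
p(2.4303004) = 0.0023209
s3 = 2.4303004 − 0.0023209·(2.4303004 − 2.4000000) / (0.0023209 − 0.1100841) = 2.4303004 − (0.0000703)/(-0.1077632) = 2.4309530

2.43030, 2.43095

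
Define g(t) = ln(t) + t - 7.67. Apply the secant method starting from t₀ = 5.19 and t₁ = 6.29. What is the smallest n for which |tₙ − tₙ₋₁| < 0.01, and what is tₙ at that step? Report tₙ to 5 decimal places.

n = 3, tₙ = 5.89575

g(5.19) = -0.8332663, g(6.29) = 0.4589611
t₂ = 6.2900000 − 0.4589611·(1.1000000)/(1.2922274) = 5.8993124;  |Δ| = 0.3906876
g(5.8993124) = 0.0041482
t₃ = 5.8993124 − 0.0041482·(-0.3906876)/(-0.4548128) = 5.8957491;  |Δ| = 0.0035634
|t₃ − t₂| = 0.0035634 < 0.01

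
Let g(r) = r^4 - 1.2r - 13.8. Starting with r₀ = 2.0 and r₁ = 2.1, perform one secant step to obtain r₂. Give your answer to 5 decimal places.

g(2.0) = -0.2000000, g(2.1) = 3.1281000
r₂ = 2.1000000 − 3.1281000·(2.1000000 − 2.0000000) / (3.1281000 − (-0.2000000)) = 2.1000000 − (0.3128100)/(3.3281000) = 2.0060094

2.00601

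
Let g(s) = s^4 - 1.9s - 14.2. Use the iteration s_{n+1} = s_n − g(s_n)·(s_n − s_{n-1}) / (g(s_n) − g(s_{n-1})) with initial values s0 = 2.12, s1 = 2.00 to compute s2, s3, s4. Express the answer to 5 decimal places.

g(2.12) = 1.9716314, g(2.00) = -2.0000000
s2 = 2.0000000 − (-2.0000000)·(2.0000000 − 2.1200000) / (-2.0000000 − 1.9716314) = 2.0000000 − (0.2400000)/(-3.9716314) = 2.0604286
g(2.0604286) = -0.0916828
s3 = 2.0604286 − (-0.0916828)·(2.0604286 − 2.0000000) / (-0.0916828 − (-2.0000000)) = 2.0604286 − (-0.0055403)/(1.9083172) = 2.0633318
g(2.0633318) = 0.0045969
s4 = 2.0633318 − 0.0045969·(2.0633318 − 2.0604286) / (0.0045969 − (-0.0916828)) = 2.0633318 − (0.0000133)/(0.0962797) = 2.0631932

2.06043, 2.06333, 2.06319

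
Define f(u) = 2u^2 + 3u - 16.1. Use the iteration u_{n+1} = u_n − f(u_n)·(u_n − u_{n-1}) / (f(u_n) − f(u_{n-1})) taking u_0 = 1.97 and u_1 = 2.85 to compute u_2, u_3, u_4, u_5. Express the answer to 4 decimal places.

f(1.97) = -2.428200, f(2.85) = 8.695000
u_2 = 2.850000 − 8.695000·(2.850000 − 1.970000) / (8.695000 − (-2.428200)) = 2.850000 − (7.651600)/(11.123200) = 2.162104
f(2.162104) = -0.264296
u_3 = 2.162104 − (-0.264296)·(2.162104 − 2.850000) / (-0.264296 − 8.695000) = 2.162104 − (0.181808)/(-8.959296) = 2.182397
f(2.182397) = -0.027095
u_4 = 2.182397 − (-0.027095)·(2.182397 − 2.162104) / (-0.027095 − (-0.264296)) = 2.182397 − (-0.000550)/(0.237201) = 2.184715
f(2.184715) = 0.000105
u_5 = 2.184715 − 0.000105·(2.184715 − 2.182397) / (0.000105 − (-0.027095)) = 2.184715 − (0.000000)/(0.027200) = 2.184706

2.1621, 2.1824, 2.1847, 2.1847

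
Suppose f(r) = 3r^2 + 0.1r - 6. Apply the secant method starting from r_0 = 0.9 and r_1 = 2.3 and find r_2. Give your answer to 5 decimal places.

1.25876

f(0.9) = -3.4800000, f(2.3) = 10.1000000
r_2 = 2.3000000 − 10.1000000·(2.3000000 − 0.9000000) / (10.1000000 − (-3.4800000)) = 2.3000000 − (14.1400000)/(13.5800000) = 1.2587629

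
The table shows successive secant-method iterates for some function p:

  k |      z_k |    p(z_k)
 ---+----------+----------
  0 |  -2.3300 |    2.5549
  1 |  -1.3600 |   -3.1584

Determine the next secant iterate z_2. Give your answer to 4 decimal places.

z_2 = -1.3600 − (-3.1584)·(-1.3600 − (-2.3300)) / (-3.1584 − 2.5549)
   = -1.3600 − (-3.063648)/(-5.713300) = -1.896231

-1.8962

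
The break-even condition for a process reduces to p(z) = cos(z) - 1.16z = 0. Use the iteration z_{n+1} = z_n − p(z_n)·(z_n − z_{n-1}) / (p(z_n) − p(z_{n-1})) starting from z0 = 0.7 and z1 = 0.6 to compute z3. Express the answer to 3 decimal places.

p(0.7) = -0.04716, p(0.6) = 0.12934
z2 = 0.60000 − 0.12934·(0.60000 − 0.70000) / (0.12934 − (-0.04716)) = 0.60000 − (-0.01293)/(0.17649) = 0.67328
p(0.67328) = 0.00077
z3 = 0.67328 − 0.00077·(0.67328 − 0.60000) / (0.00077 − 0.12934) = 0.67328 − (0.00006)/(-0.12856) = 0.67372

0.674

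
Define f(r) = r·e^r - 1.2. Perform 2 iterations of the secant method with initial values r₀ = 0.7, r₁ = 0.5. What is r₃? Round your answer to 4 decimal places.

f(0.7) = 0.209627, f(0.5) = -0.375639
r₂ = 0.500000 − (-0.375639)·(0.500000 − 0.700000) / (-0.375639 − 0.209627) = 0.500000 − (0.075128)/(-0.585266) = 0.628365
f(0.628365) = -0.022102
r₃ = 0.628365 − (-0.022102)·(0.628365 − 0.500000) / (-0.022102 − (-0.375639)) = 0.628365 − (-0.002837)/(0.353538) = 0.636390

0.6364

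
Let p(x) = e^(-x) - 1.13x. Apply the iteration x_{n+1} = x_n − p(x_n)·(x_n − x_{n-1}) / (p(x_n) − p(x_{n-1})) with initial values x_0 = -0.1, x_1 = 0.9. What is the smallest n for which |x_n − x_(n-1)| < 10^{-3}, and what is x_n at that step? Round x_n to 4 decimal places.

p(-0.1) = 1.218171, p(0.9) = -0.610430
x_2 = 0.900000 − (-0.610430)·(1.000000)/(-1.828601) = 0.566176;  |Δ| = 0.333824
p(0.566176) = -0.072087
x_3 = 0.566176 − (-0.072087)·(-0.333824)/(0.538343) = 0.521475;  |Δ| = 0.044701
p(0.521475) = 0.004377
x_4 = 0.521475 − 0.004377·(-0.044701)/(0.076464) = 0.524034;  |Δ| = 0.002559
p(0.524034) = -0.000032
x_5 = 0.524034 − (-0.000032)·(0.002559)/(-0.004408) = 0.524016;  |Δ| = 0.000018
|x_5 − x_4| = 0.000018 < 10^{-3}

n = 5, x_n = 0.5240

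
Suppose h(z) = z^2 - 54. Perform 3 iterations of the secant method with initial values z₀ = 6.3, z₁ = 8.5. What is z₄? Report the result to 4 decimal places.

h(6.3) = -14.310000, h(8.5) = 18.250000
z₂ = 8.500000 − 18.250000·(8.500000 − 6.300000) / (18.250000 − (-14.310000)) = 8.500000 − (40.150000)/(32.560000) = 7.266892
h(7.266892) = -1.192282
z₃ = 7.266892 − (-1.192282)·(7.266892 − 8.500000) / (-1.192282 − 18.250000) = 7.266892 − (1.470213)/(-19.442282) = 7.342511
h(7.342511) = -0.087529
z₄ = 7.342511 − (-0.087529)·(7.342511 − 7.266892) / (-0.087529 − (-1.192282)) = 7.342511 − (-0.006619)/(1.104754) = 7.348502

7.3485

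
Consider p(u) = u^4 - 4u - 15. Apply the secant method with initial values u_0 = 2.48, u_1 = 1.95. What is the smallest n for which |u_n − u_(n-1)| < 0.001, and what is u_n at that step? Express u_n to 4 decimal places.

p(2.48) = 12.907420, p(1.95) = -8.340994
u_2 = 1.950000 − (-8.340994)·(-0.530000)/(-21.248414) = 2.158050;  |Δ| = 0.208050
p(2.158050) = -1.942886
u_3 = 2.158050 − (-1.942886)·(0.208050)/(6.398108) = 2.221227;  |Δ| = 0.063178
p(2.221227) = 0.457974
u_4 = 2.221227 − 0.457974·(0.063178)/(2.400860) = 2.209176;  |Δ| = 0.012051
p(2.209176) = -0.017831
u_5 = 2.209176 − (-0.017831)·(-0.012051)/(-0.475805) = 2.209628;  |Δ| = 0.000452
|u_5 − u_4| = 0.000452 < 0.001

n = 5, u_n = 2.2096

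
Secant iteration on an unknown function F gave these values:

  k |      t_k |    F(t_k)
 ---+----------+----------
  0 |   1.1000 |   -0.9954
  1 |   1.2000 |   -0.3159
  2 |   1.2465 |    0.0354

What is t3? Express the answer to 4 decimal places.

t3 = 1.2465 − 0.0354·(1.2465 − 1.2000) / (0.0354 − (-0.3159))
   = 1.2465 − (0.001646)/(0.351300) = 1.241814

1.2418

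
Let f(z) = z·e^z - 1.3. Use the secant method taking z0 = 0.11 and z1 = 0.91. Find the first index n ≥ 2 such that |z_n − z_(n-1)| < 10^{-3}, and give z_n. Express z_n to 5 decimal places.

n = 6, z_n = 0.66713

f(0.11) = -1.1772094, f(0.91) = 0.9607335
z2 = 0.9100000 − 0.9607335·(0.8000000)/(2.1379429) = 0.5505017;  |Δ| = 0.3594983
f(0.5505017) = -0.3453624
z3 = 0.5505017 − (-0.3453624)·(-0.3594983)/(-1.3060959) = 0.6455615;  |Δ| = 0.0950598
f(0.6455615) = -0.0688771
z4 = 0.6455615 − (-0.0688771)·(0.0950598)/(0.2764853) = 0.6692425;  |Δ| = 0.0236810
f(0.6692425) = 0.0068682
z5 = 0.6692425 − 0.0068682·(0.0236810)/(0.0757453) = 0.6670952;  |Δ| = 0.0021473
f(0.6670952) = -0.0001191
z6 = 0.6670952 − (-0.0001191)·(-0.0021473)/(-0.0069873) = 0.6671318;  |Δ| = 0.0000366
|z6 − z5| = 0.0000366 < 10^{-3}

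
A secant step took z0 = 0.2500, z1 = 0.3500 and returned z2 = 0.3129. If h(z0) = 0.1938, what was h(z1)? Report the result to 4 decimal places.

-0.1143

The secant line through (0.2500, 0.1938) and (0.3500, h(z1)) crosses zero at z2 = 0.3129.
So (0.2500, 0.1938), (0.3500, h(z1)), (0.3129, 0) are collinear:
h(z1) = 0.1938 · (0.3500 − 0.3129) / (0.2500 − 0.3129) = 0.1938 · (0.037100)/(-0.062900) = -0.114308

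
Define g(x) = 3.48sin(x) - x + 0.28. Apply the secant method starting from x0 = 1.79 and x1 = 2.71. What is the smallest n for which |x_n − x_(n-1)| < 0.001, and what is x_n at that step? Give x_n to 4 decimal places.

g(1.79) = 1.886727, g(2.71) = -0.974254
x2 = 2.710000 − (-0.974254)·(0.920000)/(-2.860980) = 2.396711;  |Δ| = 0.313289
g(2.396711) = 0.242328
x3 = 2.396711 − 0.242328·(-0.313289)/(1.216581) = 2.459114;  |Δ| = 0.062403
g(2.459114) = 0.015785
x4 = 2.459114 − 0.015785·(0.062403)/(-0.226543) = 2.463462;  |Δ| = 0.004348
g(2.463462) = -0.000326
x5 = 2.463462 − (-0.000326)·(0.004348)/(-0.016111) = 2.463374;  |Δ| = 0.000088
|x5 − x4| = 0.000088 < 0.001

n = 5, x_n = 2.4634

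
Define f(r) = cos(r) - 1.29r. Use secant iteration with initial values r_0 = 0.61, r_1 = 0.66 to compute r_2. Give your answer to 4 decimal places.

f(0.61) = 0.032748, f(0.66) = -0.061408
r_2 = 0.660000 − (-0.061408)·(0.660000 − 0.610000) / (-0.061408 − 0.032748) = 0.660000 − (-0.003070)/(-0.094156) = 0.627390

0.6274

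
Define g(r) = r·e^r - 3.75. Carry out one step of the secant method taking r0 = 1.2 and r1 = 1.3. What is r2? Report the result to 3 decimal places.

g(1.2) = 0.23414, g(1.3) = 1.02009
r2 = 1.30000 − 1.02009·(1.30000 − 1.20000) / (1.02009 − 0.23414) = 1.30000 − (0.10201)/(0.78595) = 1.17021

1.170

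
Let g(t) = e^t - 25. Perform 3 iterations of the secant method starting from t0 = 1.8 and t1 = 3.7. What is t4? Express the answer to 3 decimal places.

g(1.8) = -18.95035, g(3.7) = 15.44730
t2 = 3.70000 − 15.44730·(3.70000 − 1.80000) / (15.44730 − (-18.95035)) = 3.70000 − (29.34988)/(34.39766) = 2.84675
g(2.84675) = -7.76835
t3 = 2.84675 − (-7.76835)·(2.84675 − 3.70000) / (-7.76835 − 15.44730) = 2.84675 − (6.62836)/(-23.21566) = 3.13226
g(3.13226) = -2.07426
t4 = 3.13226 − (-2.07426)·(3.13226 − 2.84675) / (-2.07426 − (-7.76835)) = 3.13226 − (-0.59223)/(5.69409) = 3.23627

3.236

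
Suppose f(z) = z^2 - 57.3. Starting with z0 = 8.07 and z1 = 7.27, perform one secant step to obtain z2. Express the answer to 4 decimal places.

7.5599

f(8.07) = 7.824900, f(7.27) = -4.447100
z2 = 7.270000 − (-4.447100)·(7.270000 − 8.070000) / (-4.447100 − 7.824900) = 7.270000 − (3.557680)/(-12.272000) = 7.559902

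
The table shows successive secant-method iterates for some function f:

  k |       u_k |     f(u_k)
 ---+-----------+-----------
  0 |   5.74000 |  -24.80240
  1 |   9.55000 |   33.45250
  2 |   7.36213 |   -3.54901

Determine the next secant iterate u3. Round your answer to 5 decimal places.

u3 = 7.36213 − (-3.54901)·(7.36213 − 9.55000) / (-3.54901 − 33.45250)
   = 7.36213 − (7.7647725)/(-37.0015100) = 7.5719802

7.57198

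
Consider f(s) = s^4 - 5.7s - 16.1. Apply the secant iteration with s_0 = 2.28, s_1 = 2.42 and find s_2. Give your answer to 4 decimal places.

2.3248

f(2.28) = -2.072637, f(2.42) = 4.403421
s_2 = 2.420000 − 4.403421·(2.420000 − 2.280000) / (4.403421 − (-2.072637)) = 2.420000 − (0.616479)/(6.476058) = 2.324806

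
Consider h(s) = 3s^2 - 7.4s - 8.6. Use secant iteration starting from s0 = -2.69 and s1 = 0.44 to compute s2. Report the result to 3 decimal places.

-0.357

h(-2.69) = 33.01430, h(0.44) = -11.27520
s2 = 0.44000 − (-11.27520)·(0.44000 − (-2.69000)) / (-11.27520 − 33.01430) = 0.44000 − (-35.29138)/(-44.28950) = -0.35683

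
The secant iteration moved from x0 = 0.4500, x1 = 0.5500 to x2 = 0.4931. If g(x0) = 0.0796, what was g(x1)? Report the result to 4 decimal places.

-0.1051

The secant line through (0.4500, 0.0796) and (0.5500, g(x1)) crosses zero at x2 = 0.4931.
So (0.4500, 0.0796), (0.5500, g(x1)), (0.4931, 0) are collinear:
g(x1) = 0.0796 · (0.5500 − 0.4931) / (0.4500 − 0.4931) = 0.0796 · (0.056900)/(-0.043100) = -0.105087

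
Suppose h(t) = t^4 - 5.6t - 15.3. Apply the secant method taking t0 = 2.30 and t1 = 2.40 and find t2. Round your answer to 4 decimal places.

h(2.30) = -0.195900, h(2.40) = 4.437600
t2 = 2.400000 − 4.437600·(2.400000 − 2.300000) / (4.437600 − (-0.195900)) = 2.400000 − (0.443760)/(4.633500) = 2.304228

2.3042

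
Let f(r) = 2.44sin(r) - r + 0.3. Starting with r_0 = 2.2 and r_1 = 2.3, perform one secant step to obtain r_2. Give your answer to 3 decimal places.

2.229

f(2.2) = 0.07273, f(2.3) = -0.18048
r_2 = 2.30000 − (-0.18048)·(2.30000 − 2.20000) / (-0.18048 − 0.07273) = 2.30000 − (-0.01805)/(-0.25321) = 2.22872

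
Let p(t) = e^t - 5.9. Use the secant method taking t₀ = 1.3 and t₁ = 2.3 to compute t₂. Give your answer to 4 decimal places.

1.6538

p(1.3) = -2.230703, p(2.3) = 4.074182
t₂ = 2.300000 − 4.074182·(2.300000 − 1.300000) / (4.074182 − (-2.230703)) = 2.300000 − (4.074182)/(6.304886) = 1.653806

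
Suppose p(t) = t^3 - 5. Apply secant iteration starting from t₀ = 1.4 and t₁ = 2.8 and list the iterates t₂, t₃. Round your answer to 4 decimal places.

p(1.4) = -2.256000, p(2.8) = 16.952000
t₂ = 2.800000 − 16.952000·(2.800000 − 1.400000) / (16.952000 − (-2.256000)) = 2.800000 − (23.732800)/(19.208000) = 1.564431
p(1.564431) = -1.171139
t₃ = 1.564431 − (-1.171139)·(1.564431 − 2.800000) / (-1.171139 − 16.952000) = 1.564431 − (1.447022)/(-18.123139) = 1.644275

1.5644, 1.6443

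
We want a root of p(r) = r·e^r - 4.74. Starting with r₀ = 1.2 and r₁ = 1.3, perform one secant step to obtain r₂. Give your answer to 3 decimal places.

p(1.2) = -0.75586, p(1.3) = 0.03009
r₂ = 1.30000 − 0.03009·(1.30000 − 1.20000) / (0.03009 − (-0.75586)) = 1.30000 − (0.00301)/(0.78595) = 1.29617

1.296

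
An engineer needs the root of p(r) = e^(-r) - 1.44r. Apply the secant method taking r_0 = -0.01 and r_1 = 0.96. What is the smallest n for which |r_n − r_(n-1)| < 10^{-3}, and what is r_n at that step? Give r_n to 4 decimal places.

p(-0.01) = 1.024450, p(0.96) = -0.999507
r_2 = 0.960000 − (-0.999507)·(0.970000)/(-2.023957) = 0.480977;  |Δ| = 0.479023
p(0.480977) = -0.074428
r_3 = 0.480977 − (-0.074428)·(-0.479023)/(0.925079) = 0.442437;  |Δ| = 0.038540
p(0.442437) = 0.005360
r_4 = 0.442437 − 0.005360·(-0.038540)/(0.079788) = 0.445026;  |Δ| = 0.002589
p(0.445026) = -0.000029
r_5 = 0.445026 − (-0.000029)·(0.002589)/(-0.005389) = 0.445012;  |Δ| = 0.000014
|r_5 − r_4| = 0.000014 < 10^{-3}

n = 5, r_n = 0.4450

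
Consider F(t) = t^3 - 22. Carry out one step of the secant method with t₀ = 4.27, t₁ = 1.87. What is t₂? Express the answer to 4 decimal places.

F(4.27) = 55.854483, F(1.87) = -15.460797
t₂ = 1.870000 − (-15.460797)·(1.870000 − 4.270000) / (-15.460797 − 55.854483) = 1.870000 − (37.105913)/(-71.315280) = 2.390308

2.3903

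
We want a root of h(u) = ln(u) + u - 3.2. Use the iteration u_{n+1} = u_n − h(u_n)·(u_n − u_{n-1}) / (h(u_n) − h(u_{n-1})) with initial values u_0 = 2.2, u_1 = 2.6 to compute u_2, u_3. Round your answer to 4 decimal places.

2.3492, 2.3469

h(2.2) = -0.211543, h(2.6) = 0.355511
u_2 = 2.600000 − 0.355511·(2.600000 − 2.200000) / (0.355511 − (-0.211543)) = 2.600000 − (0.142205)/(0.567054) = 2.349222
h(2.349222) = 0.003306
u_3 = 2.349222 − 0.003306·(2.349222 − 2.600000) / (0.003306 − 0.355511) = 2.349222 − (-0.000829)/(-0.352205) = 2.346868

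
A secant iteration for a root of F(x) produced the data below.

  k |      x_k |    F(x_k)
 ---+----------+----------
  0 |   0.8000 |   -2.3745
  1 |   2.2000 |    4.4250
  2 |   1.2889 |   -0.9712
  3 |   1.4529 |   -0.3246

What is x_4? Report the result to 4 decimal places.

1.5352

x_4 = 1.4529 − (-0.3246)·(1.4529 − 1.2889) / (-0.3246 − (-0.9712))
   = 1.4529 − (-0.053234)/(0.646600) = 1.535230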